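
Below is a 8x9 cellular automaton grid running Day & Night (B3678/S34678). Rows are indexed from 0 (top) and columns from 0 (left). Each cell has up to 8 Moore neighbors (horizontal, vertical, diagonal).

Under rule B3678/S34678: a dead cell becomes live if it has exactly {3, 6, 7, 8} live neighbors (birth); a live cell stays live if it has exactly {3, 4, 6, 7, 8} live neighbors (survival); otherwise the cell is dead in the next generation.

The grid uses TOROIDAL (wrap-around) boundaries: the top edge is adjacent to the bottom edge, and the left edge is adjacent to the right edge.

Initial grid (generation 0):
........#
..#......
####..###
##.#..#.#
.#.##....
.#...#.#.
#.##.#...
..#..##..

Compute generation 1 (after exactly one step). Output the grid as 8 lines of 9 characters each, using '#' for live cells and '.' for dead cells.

Answer: .........
..##.....
...#...##
#.##.#..#
.#..#####
##....#..
..#..#...
.#.##....

Derivation:
Simulating step by step:
Generation 0 (given above): 27 live cells
Generation 1: 24 live cells
(generation 1 grid is the final answer)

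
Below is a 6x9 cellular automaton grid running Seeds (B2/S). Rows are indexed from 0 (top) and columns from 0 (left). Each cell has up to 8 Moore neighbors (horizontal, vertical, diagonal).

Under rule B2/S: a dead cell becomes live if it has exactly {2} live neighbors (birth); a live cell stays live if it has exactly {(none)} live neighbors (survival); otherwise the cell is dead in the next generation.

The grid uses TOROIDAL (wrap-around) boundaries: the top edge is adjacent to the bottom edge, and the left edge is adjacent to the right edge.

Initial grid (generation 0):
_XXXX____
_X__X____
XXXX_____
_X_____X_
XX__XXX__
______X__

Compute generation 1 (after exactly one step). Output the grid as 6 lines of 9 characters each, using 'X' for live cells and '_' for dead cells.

Simulating step by step:
Generation 0 (given above): 18 live cells
Generation 1: 7 live cells
(generation 1 grid is the final answer)

Answer: X________
_____X___
____X___X
_________
__X_____X
_______X_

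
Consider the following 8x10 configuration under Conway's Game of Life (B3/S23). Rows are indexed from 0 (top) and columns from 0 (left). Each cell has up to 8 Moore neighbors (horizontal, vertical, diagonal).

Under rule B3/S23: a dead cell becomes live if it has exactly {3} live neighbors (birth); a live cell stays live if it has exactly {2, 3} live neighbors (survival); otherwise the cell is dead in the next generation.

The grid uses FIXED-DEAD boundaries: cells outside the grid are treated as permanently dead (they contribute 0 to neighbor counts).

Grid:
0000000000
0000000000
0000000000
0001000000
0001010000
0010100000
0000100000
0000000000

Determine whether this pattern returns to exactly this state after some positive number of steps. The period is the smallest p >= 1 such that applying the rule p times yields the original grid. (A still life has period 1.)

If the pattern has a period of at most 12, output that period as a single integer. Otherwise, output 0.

Simulating and comparing each generation to the original:
Gen 0 (original, given above): 6 live cells
Gen 1: 6 live cells, differs from original
Gen 2: 6 live cells, MATCHES original -> period = 2

Answer: 2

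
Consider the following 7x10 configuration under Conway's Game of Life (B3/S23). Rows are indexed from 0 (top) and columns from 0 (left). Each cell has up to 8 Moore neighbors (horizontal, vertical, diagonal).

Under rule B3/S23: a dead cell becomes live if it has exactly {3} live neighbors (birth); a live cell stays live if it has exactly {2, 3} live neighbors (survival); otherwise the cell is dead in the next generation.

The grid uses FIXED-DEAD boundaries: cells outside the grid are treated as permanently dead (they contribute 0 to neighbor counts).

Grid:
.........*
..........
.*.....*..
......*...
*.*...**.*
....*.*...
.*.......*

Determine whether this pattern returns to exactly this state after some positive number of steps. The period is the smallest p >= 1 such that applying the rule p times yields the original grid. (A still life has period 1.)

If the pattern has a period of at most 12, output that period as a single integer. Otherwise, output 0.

Simulating and comparing each generation to the original:
Gen 0 (original, given above): 13 live cells
Gen 1: 10 live cells, differs from original
Gen 2: 5 live cells, differs from original
Gen 3: 4 live cells, differs from original
Gen 4: 4 live cells, differs from original
Gen 5: 4 live cells, differs from original
Gen 6: 4 live cells, differs from original
Gen 7: 4 live cells, differs from original
Gen 8: 4 live cells, differs from original
Gen 9: 4 live cells, differs from original
Gen 10: 4 live cells, differs from original
Gen 11: 4 live cells, differs from original
Gen 12: 4 live cells, differs from original
No period found within 12 steps.

Answer: 0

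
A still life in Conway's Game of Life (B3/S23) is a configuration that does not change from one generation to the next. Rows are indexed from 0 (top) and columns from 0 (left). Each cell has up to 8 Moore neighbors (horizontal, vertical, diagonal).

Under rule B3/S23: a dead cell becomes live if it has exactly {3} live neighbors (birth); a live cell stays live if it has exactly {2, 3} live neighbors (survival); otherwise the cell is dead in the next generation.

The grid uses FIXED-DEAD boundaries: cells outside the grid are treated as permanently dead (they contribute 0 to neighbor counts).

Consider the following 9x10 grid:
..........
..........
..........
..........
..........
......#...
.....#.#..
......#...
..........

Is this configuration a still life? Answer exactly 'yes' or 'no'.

Answer: yes

Derivation:
Compute generation 1 and compare to generation 0 (given above):
Generation 1:
..........
..........
..........
..........
..........
......#...
.....#.#..
......#...
..........
The grids are IDENTICAL -> still life.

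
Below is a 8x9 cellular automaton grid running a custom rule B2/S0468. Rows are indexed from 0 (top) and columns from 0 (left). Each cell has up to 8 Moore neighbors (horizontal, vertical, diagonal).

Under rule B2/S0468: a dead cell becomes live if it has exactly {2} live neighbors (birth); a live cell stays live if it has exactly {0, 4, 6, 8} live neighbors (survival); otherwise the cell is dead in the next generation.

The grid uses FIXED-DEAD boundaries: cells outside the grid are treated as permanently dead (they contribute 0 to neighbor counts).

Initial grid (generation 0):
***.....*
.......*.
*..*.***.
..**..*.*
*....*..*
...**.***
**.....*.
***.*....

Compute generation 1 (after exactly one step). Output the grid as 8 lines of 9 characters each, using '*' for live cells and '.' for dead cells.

Simulating step by step:
Generation 0 (given above): 29 live cells
Generation 1: 18 live cells
(generation 1 grid is the final answer)

Answer: .......*.
...***...
**....**.
*.....*..
**.......
..*....*.
.*.......
.*.**....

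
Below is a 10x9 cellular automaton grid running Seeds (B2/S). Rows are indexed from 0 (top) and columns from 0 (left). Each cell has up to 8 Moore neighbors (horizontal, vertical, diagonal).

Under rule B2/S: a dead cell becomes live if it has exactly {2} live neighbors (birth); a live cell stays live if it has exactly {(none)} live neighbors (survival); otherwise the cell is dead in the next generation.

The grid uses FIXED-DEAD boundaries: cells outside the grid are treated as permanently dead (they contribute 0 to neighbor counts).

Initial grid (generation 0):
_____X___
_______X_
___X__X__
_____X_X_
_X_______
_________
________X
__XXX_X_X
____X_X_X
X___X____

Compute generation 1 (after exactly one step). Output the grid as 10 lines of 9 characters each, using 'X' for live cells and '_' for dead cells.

Simulating step by step:
Generation 0 (given above): 18 live cells
Generation 1: 16 live cells
(generation 1 grid is the final answer)

Answer: ______X__
____XX___
____XX__X
__X_X____
______X__
_________
__X_XX___
_________
_XX______
___X___X_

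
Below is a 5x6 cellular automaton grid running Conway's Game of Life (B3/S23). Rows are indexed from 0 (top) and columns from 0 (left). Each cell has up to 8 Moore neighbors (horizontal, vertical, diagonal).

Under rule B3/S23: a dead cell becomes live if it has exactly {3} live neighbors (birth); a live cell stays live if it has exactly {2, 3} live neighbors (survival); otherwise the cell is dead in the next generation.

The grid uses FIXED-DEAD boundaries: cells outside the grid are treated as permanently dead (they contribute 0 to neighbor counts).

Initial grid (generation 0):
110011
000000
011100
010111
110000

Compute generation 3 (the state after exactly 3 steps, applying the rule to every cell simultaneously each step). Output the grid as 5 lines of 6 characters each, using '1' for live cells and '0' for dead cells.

Answer: 000100
000100
000010
010100
010100

Derivation:
Simulating step by step:
Generation 0 (given above): 13 live cells
Generation 1: 11 live cells
000000
100110
010100
000110
111010
Generation 2: 8 live cells
000000
001110
000000
100010
011010
Generation 3: 7 live cells
(generation 3 grid is the final answer)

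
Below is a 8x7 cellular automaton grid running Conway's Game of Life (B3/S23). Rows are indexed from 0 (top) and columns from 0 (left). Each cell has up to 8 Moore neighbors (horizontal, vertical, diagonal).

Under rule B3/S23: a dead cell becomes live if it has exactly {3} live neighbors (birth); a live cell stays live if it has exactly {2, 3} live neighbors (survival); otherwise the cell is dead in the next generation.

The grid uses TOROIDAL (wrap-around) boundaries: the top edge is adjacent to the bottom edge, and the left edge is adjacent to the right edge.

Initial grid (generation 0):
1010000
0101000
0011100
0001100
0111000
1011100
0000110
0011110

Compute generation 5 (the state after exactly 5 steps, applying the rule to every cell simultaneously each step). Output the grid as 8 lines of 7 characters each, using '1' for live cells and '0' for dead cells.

Answer: 0000110
1110000
0000000
0000000
1000000
0010000
0000100
0000000

Derivation:
Simulating step by step:
Generation 0 (given above): 22 live cells
Generation 1: 11 live cells
0000000
0100100
0000000
0100000
0100000
0000010
0100001
0110011
Generation 2: 12 live cells
1110010
0000000
0000000
0000000
0000000
1000000
0110001
0110011
Generation 3: 11 live cells
1010010
0100000
0000000
0000000
0000000
1100000
0010011
0001010
Generation 4: 18 live cells
0110101
0100000
0000000
0000000
0000000
1100001
1110111
0111010
Generation 5: 8 live cells
(generation 5 grid is the final answer)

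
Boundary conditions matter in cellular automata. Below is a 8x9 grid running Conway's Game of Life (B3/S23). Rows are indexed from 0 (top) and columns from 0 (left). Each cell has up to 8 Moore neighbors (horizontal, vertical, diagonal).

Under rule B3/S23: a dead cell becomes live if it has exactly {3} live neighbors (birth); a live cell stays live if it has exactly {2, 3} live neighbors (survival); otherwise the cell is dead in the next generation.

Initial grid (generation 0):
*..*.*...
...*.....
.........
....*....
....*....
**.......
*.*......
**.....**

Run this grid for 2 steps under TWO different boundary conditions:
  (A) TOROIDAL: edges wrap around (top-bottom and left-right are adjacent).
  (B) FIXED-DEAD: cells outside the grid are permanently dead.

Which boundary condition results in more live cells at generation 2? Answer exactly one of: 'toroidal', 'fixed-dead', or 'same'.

Answer: toroidal

Derivation:
Under TOROIDAL boundary, generation 2:
.**......
.*.*.....
.........
.........
.........
.*.......
..*......
..*......
Population = 7

Under FIXED-DEAD boundary, generation 2:
.........
.........
.........
.........
.........
.*.......
..*......
.*.......
Population = 3

Comparison: toroidal=7, fixed-dead=3 -> toroidal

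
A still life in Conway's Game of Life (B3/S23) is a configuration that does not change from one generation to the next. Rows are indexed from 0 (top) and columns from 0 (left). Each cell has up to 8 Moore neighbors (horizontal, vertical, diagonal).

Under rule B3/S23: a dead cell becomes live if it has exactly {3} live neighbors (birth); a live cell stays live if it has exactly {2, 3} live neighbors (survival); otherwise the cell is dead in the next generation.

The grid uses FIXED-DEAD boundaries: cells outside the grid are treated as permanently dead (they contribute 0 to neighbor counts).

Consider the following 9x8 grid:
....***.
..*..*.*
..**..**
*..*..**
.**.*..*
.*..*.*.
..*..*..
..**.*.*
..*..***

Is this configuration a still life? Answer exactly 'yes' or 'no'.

Answer: no

Derivation:
Compute generation 1 and compare to generation 0 (given above):
Generation 1:
....***.
..*....*
.*****..
....**..
***.*..*
.*..*.*.
.**..*..
.***.*.*
..****.*
Cell (1,5) differs: gen0=1 vs gen1=0 -> NOT a still life.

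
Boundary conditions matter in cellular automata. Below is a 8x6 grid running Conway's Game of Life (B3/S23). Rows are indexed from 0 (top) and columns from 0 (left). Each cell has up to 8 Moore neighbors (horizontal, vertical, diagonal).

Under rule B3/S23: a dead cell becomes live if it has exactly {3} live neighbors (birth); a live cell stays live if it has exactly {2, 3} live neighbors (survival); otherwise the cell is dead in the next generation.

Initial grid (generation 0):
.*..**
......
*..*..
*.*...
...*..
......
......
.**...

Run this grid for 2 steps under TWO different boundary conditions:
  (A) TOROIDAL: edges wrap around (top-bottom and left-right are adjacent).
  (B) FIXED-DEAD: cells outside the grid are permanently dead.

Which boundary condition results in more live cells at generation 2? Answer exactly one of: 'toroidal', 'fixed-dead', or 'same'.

Under TOROIDAL boundary, generation 2:
..**..
..*..*
.*.***
.**...
..*...
......
.*....
*.*...
Population = 14

Under FIXED-DEAD boundary, generation 2:
......
......
.*.*..
.**...
..*...
......
......
......
Population = 5

Comparison: toroidal=14, fixed-dead=5 -> toroidal

Answer: toroidal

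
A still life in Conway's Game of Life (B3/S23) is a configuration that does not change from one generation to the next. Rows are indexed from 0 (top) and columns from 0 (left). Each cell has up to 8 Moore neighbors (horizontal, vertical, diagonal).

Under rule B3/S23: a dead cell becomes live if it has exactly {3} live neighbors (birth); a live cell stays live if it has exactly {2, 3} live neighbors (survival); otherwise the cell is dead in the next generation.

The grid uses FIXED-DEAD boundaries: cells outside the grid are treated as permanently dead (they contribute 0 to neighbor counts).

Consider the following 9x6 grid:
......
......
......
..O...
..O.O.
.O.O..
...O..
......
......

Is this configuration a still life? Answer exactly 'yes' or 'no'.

Answer: no

Derivation:
Compute generation 1 and compare to generation 0 (given above):
Generation 1:
......
......
......
...O..
.OO...
...OO.
..O...
......
......
Cell (3,2) differs: gen0=1 vs gen1=0 -> NOT a still life.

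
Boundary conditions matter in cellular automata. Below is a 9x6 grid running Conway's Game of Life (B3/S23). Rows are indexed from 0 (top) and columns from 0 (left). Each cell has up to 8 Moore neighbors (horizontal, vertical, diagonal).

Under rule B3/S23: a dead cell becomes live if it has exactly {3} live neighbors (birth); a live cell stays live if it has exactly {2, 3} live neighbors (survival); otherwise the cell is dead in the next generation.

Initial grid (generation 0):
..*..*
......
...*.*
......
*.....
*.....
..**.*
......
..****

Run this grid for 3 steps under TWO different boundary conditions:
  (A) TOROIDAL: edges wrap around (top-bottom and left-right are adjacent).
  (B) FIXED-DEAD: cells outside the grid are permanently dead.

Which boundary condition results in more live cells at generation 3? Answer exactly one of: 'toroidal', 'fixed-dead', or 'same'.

Answer: toroidal

Derivation:
Under TOROIDAL boundary, generation 3:
******
......
......
......
......
*....*
*...**
..**.*
****.*
Population = 19

Under FIXED-DEAD boundary, generation 3:
......
......
......
......
......
......
......
......
......
Population = 0

Comparison: toroidal=19, fixed-dead=0 -> toroidal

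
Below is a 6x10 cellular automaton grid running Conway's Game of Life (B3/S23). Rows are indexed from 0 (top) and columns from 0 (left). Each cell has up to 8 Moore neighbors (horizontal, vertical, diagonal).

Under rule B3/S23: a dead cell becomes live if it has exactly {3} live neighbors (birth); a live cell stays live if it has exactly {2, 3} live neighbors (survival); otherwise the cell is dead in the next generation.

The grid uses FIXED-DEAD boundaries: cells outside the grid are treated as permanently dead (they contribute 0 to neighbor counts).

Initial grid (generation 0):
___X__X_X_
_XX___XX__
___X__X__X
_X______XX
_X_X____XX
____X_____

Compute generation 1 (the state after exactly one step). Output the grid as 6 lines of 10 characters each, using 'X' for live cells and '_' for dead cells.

Simulating step by step:
Generation 0 (given above): 18 live cells
Generation 1: 14 live cells
(generation 1 grid is the final answer)

Answer: __X___X___
__XX_XX_X_
_X____X__X
_______X__
__X_____XX
__________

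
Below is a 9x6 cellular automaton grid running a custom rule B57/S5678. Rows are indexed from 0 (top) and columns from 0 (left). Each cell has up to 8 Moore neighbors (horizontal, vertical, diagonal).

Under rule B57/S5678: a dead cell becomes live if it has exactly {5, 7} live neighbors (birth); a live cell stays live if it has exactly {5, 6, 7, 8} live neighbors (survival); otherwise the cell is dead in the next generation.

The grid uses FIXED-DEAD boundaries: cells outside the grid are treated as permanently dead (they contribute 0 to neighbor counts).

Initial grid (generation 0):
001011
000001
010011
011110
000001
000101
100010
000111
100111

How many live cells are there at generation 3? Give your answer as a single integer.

Answer: 0

Derivation:
Simulating step by step:
Generation 0 (given above): 23 live cells
Generation 1: 5 live cells
000000
000010
000000
000000
000010
000000
000010
000010
000010
Generation 2: 0 live cells
000000
000000
000000
000000
000000
000000
000000
000000
000000
Generation 3: 0 live cells
000000
000000
000000
000000
000000
000000
000000
000000
000000
Population at generation 3: 0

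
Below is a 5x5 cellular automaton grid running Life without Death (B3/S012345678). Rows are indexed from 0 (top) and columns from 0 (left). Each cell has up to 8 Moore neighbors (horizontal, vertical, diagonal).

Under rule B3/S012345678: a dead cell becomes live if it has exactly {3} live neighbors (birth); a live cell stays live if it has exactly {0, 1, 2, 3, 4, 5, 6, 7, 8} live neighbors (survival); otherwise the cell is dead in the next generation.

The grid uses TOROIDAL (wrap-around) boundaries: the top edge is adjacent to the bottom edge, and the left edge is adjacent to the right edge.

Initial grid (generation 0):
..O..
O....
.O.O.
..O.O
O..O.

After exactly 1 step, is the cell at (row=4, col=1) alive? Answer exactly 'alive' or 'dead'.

Simulating step by step:
Generation 0 (given above): 8 live cells
Generation 1: 20 live cells
.OO.O
OOO..
OOOOO
OOO.O
OOOOO

Cell (4,1) at generation 1: 1 -> alive

Answer: alive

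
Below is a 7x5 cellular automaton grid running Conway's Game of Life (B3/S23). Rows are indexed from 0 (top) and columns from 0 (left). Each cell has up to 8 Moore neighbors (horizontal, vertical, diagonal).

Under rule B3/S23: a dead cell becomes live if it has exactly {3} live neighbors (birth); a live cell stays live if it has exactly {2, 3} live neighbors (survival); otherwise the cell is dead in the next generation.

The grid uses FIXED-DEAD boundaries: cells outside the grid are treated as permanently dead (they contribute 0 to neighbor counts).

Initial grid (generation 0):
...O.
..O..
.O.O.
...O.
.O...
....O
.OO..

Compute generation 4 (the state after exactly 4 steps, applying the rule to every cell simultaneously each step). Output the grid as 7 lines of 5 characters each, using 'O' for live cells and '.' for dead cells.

Answer: .....
..OO.
..OO.
.....
.....
.....
.....

Derivation:
Simulating step by step:
Generation 0 (given above): 9 live cells
Generation 1: 5 live cells
.....
..OO.
...O.
.....
.....
.OO..
.....
Generation 2: 4 live cells
.....
..OO.
..OO.
.....
.....
.....
.....
Generation 3: 4 live cells
.....
..OO.
..OO.
.....
.....
.....
.....
Generation 4: 4 live cells
(generation 4 grid is the final answer)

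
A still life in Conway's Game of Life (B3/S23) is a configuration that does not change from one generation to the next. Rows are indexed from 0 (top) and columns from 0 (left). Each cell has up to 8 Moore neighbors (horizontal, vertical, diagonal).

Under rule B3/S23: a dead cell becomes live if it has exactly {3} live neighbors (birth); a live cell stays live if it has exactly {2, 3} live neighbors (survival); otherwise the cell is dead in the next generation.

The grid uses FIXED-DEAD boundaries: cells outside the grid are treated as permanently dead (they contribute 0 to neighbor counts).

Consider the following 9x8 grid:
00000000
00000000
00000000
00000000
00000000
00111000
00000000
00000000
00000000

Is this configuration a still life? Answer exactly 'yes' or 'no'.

Answer: no

Derivation:
Compute generation 1 and compare to generation 0 (given above):
Generation 1:
00000000
00000000
00000000
00000000
00010000
00010000
00010000
00000000
00000000
Cell (4,3) differs: gen0=0 vs gen1=1 -> NOT a still life.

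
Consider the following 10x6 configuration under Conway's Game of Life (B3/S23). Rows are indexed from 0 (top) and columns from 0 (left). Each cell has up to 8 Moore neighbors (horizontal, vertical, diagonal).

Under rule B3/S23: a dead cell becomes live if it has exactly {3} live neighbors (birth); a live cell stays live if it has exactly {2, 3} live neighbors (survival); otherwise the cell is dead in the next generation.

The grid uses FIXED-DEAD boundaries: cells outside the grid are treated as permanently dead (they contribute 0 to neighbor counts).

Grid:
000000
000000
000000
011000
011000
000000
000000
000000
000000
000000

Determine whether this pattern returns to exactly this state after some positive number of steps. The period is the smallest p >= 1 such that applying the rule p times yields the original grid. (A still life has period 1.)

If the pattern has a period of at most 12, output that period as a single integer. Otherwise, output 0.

Answer: 1

Derivation:
Simulating and comparing each generation to the original:
Gen 0 (original, given above): 4 live cells
Gen 1: 4 live cells, MATCHES original -> period = 1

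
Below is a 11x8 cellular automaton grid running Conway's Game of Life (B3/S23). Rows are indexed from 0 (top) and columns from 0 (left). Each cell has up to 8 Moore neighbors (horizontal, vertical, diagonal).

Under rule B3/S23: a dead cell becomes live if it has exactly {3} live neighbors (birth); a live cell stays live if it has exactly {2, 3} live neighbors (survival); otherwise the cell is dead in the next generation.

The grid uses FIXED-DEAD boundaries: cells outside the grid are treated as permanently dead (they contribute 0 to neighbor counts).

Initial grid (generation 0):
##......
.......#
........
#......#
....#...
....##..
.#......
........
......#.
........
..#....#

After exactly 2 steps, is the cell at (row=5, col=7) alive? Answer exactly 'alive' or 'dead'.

Answer: dead

Derivation:
Simulating step by step:
Generation 0 (given above): 12 live cells
Generation 1: 4 live cells
........
........
........
........
....##..
....##..
........
........
........
........
........
Generation 2: 4 live cells
........
........
........
........
....##..
....##..
........
........
........
........
........

Cell (5,7) at generation 2: 0 -> dead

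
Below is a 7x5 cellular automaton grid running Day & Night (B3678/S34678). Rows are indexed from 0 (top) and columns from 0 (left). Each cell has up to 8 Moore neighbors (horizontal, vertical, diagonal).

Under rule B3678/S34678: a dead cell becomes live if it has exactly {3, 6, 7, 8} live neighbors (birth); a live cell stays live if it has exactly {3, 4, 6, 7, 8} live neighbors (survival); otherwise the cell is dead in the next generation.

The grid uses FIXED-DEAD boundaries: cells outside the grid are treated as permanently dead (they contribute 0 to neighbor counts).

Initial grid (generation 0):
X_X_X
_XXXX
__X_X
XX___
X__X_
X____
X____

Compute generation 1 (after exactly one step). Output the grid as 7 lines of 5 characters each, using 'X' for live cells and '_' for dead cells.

Simulating step by step:
Generation 0 (given above): 15 live cells
Generation 1: 12 live cells
(generation 1 grid is the final answer)

Answer: __X__
_XXXX
X_X__
_XXX_
X____
_X___
_____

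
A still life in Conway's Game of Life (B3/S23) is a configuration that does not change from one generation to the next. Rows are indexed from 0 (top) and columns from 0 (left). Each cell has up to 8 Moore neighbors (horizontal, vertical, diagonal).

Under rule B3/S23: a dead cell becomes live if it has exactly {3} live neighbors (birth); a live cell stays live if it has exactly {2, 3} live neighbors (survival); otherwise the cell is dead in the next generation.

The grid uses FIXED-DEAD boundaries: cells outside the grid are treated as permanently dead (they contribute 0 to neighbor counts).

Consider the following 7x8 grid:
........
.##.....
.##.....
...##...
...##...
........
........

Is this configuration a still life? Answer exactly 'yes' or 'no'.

Compute generation 1 and compare to generation 0 (given above):
Generation 1:
........
.##.....
.#......
....#...
...##...
........
........
Cell (2,2) differs: gen0=1 vs gen1=0 -> NOT a still life.

Answer: no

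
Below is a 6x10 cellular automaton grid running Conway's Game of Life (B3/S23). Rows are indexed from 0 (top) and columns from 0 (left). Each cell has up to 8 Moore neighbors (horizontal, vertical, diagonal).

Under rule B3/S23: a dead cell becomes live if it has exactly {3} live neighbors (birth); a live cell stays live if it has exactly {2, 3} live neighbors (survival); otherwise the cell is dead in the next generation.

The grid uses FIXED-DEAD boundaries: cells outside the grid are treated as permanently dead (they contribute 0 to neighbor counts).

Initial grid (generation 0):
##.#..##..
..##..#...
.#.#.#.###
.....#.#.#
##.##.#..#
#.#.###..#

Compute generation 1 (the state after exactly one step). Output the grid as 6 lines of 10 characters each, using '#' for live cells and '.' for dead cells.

Simulating step by step:
Generation 0 (given above): 29 live cells
Generation 1: 27 live cells
(generation 1 grid is the final answer)

Answer: .#.#..##..
#..#.#....
...#.#.#.#
##.#.#.#.#
####...#.#
#.#.#.#...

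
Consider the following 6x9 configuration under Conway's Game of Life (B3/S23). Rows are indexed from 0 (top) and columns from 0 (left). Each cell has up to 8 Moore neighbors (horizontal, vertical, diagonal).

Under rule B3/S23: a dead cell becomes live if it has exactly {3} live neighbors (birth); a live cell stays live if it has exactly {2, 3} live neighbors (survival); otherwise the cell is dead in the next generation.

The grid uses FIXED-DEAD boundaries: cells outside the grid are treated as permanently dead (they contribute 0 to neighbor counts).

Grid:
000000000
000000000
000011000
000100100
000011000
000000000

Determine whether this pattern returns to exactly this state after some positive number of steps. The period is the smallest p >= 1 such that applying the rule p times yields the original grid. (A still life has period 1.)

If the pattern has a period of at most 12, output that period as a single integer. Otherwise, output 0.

Simulating and comparing each generation to the original:
Gen 0 (original, given above): 6 live cells
Gen 1: 6 live cells, MATCHES original -> period = 1

Answer: 1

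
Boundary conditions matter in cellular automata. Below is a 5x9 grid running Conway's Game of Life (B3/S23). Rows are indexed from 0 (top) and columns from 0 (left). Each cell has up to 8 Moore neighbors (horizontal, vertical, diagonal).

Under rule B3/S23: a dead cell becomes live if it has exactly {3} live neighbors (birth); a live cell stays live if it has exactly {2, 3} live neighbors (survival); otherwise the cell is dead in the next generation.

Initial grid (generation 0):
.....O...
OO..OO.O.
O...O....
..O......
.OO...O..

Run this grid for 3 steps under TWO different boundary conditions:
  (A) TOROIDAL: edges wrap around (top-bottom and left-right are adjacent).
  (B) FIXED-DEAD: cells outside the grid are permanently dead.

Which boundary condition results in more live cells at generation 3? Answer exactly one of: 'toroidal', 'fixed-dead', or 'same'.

Under TOROIDAL boundary, generation 3:
......O..
...O.....
......O.O
.......OO
...O.O...
Population = 8

Under FIXED-DEAD boundary, generation 3:
.........
OO...O...
OO.......
.OO......
..O......
Population = 8

Comparison: toroidal=8, fixed-dead=8 -> same

Answer: same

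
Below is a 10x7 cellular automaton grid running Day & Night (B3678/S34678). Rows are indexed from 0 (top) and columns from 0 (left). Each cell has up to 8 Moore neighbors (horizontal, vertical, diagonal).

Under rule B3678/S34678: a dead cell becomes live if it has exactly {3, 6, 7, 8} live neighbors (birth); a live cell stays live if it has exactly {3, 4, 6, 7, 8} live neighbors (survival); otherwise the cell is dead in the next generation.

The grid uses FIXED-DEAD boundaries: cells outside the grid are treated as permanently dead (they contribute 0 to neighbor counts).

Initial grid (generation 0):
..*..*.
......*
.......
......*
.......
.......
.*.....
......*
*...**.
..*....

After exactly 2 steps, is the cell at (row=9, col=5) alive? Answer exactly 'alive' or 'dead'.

Simulating step by step:
Generation 0 (given above): 10 live cells
Generation 1: 1 live cells
.......
.......
.......
.......
.......
.......
.......
.....*.
.......
.......
Generation 2: 0 live cells
.......
.......
.......
.......
.......
.......
.......
.......
.......
.......

Cell (9,5) at generation 2: 0 -> dead

Answer: dead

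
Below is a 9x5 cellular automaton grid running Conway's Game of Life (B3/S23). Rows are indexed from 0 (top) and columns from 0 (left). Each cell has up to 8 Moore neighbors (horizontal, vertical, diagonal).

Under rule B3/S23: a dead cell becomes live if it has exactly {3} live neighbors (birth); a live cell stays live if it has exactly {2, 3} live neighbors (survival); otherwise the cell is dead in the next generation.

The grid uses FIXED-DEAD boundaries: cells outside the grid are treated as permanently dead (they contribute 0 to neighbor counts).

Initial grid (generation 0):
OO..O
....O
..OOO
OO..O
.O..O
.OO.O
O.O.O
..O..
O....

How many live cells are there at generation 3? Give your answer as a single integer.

Simulating step by step:
Generation 0 (given above): 20 live cells
Generation 1: 15 live cells
.....
.OO.O
.OO.O
OO..O
....O
O.O.O
..O..
...O.
.....
Generation 2: 12 live cells
.....
.OO..
....O
OOO.O
O...O
.O...
.OO..
.....
.....
Generation 3: 12 live cells
.....
.....
O....
OO..O
O.OO.
OOO..
.OO..
.....
.....
Population at generation 3: 12

Answer: 12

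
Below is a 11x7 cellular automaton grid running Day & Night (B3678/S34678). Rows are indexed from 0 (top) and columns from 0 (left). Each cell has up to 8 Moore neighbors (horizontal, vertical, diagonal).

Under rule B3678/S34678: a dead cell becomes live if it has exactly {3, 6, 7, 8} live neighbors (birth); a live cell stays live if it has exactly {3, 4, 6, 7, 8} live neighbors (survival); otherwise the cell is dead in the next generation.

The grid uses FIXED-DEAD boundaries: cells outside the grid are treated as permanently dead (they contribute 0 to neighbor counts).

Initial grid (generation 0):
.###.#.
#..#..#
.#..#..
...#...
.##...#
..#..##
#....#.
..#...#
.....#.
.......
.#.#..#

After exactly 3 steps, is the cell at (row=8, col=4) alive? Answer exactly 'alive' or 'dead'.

Answer: dead

Derivation:
Simulating step by step:
Generation 0 (given above): 24 live cells
Generation 1: 15 live cells
..#.#..
...#.#.
..##...
.#.....
..##.#.
.....##
.#...#.
.....#.
.......
.......
.......
Generation 2: 12 live cells
...#...
...#...
..#.#..
....#..
....#.#
..#..##
....##.
.......
.......
.......
.......
Generation 3: 8 live cells
.......
..###..
.......
.......
...#...
...#..#
.....##
.......
.......
.......
.......

Cell (8,4) at generation 3: 0 -> dead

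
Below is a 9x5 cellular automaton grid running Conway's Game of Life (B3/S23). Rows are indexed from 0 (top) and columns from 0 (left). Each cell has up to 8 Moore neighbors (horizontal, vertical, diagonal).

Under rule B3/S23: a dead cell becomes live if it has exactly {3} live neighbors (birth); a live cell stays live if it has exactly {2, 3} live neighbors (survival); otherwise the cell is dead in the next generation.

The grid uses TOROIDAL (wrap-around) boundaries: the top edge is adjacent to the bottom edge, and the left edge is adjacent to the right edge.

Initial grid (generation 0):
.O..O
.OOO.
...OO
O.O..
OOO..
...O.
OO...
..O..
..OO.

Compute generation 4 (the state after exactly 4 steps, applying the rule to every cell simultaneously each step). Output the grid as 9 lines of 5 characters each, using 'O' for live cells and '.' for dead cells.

Simulating step by step:
Generation 0 (given above): 18 live cells
Generation 1: 20 live cells
OO..O
.O...
O...O
O.O..
O.OOO
....O
.OO..
..OO.
.OOO.
Generation 2: 11 live cells
...OO
.O...
O...O
..O..
O.O..
....O
.OO..
.....
.....
Generation 3: 11 live cells
.....
...O.
OO...
O..OO
.O.O.
O.OO.
.....
.....
.....
Generation 4: 10 live cells
(generation 4 grid is the final answer)

Answer: .....
.....
OOOO.
...O.
.O...
.OOOO
.....
.....
.....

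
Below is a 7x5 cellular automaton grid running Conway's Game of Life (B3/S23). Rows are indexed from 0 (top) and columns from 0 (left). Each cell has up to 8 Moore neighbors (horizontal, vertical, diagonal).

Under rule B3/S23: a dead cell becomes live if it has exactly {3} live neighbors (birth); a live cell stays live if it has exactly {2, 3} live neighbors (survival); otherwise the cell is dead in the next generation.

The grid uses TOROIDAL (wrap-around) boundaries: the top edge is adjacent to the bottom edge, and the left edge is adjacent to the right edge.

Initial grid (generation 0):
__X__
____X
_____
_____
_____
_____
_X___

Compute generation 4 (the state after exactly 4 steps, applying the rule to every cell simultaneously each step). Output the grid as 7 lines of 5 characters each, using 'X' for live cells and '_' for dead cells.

Answer: _____
_____
_____
_____
_____
_____
_____

Derivation:
Simulating step by step:
Generation 0 (given above): 3 live cells
Generation 1: 0 live cells
_____
_____
_____
_____
_____
_____
_____
Generation 2: 0 live cells
_____
_____
_____
_____
_____
_____
_____
Generation 3: 0 live cells
_____
_____
_____
_____
_____
_____
_____
Generation 4: 0 live cells
(generation 4 grid is the final answer)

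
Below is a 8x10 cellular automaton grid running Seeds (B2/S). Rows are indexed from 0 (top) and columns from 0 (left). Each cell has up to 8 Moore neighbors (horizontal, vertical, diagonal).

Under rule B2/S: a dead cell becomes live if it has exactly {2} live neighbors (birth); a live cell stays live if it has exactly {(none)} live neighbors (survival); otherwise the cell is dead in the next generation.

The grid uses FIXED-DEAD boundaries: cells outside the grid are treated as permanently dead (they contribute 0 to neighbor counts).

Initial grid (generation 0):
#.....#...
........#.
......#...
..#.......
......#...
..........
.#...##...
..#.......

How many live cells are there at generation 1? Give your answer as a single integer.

Answer: 12

Derivation:
Simulating step by step:
Generation 0 (given above): 10 live cells
Generation 1: 12 live cells
.......#..
.....##...
.......#..
.....###..
..........
.......#..
..#.......
.#...##...
Population at generation 1: 12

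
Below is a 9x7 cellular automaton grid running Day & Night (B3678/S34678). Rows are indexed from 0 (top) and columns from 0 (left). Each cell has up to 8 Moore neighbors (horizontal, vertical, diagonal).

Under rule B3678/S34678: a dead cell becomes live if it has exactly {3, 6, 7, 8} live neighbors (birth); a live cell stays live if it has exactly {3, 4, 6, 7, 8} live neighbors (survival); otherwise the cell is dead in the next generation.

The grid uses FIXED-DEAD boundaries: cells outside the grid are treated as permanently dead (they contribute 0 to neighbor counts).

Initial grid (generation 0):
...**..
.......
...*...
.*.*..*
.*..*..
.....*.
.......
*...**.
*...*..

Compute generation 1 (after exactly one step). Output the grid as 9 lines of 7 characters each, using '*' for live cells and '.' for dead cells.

Simulating step by step:
Generation 0 (given above): 14 live cells
Generation 1: 9 live cells
(generation 1 grid is the final answer)

Answer: .......
...**..
..*....
....*..
..*..*.
.......
....**.
.......
.....*.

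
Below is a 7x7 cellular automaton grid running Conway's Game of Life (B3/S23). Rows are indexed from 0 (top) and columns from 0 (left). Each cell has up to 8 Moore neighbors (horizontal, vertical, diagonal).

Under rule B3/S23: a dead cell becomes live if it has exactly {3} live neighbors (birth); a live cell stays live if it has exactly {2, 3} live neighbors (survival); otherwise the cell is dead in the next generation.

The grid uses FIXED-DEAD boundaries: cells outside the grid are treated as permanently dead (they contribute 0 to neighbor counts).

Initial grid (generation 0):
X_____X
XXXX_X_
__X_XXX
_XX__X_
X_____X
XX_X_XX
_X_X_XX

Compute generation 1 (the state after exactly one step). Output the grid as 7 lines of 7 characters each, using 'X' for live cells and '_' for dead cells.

Simulating step by step:
Generation 0 (given above): 25 live cells
Generation 1: 20 live cells
(generation 1 grid is the final answer)

Answer: X_X____
X_XX___
X_____X
_XXXX__
X___X_X
XX_____
XX___XX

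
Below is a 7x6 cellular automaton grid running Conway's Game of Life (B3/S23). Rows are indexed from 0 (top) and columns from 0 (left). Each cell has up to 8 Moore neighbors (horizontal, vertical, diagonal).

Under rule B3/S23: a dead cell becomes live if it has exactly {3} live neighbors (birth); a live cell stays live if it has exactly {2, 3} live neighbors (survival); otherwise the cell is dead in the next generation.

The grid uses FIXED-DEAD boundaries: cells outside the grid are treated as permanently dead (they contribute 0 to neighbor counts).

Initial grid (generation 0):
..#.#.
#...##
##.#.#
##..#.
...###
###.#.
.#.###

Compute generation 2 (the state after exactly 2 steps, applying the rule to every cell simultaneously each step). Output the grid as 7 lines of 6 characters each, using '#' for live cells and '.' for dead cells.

Simulating step by step:
Generation 0 (given above): 23 live cells
Generation 1: 19 live cells
...###
#.#..#
..##.#
##....
.....#
##....
##.###
Generation 2: 21 live cells
(generation 2 grid is the final answer)

Answer: ...###
.##..#
#.###.
.##.#.
......
###..#
###.#.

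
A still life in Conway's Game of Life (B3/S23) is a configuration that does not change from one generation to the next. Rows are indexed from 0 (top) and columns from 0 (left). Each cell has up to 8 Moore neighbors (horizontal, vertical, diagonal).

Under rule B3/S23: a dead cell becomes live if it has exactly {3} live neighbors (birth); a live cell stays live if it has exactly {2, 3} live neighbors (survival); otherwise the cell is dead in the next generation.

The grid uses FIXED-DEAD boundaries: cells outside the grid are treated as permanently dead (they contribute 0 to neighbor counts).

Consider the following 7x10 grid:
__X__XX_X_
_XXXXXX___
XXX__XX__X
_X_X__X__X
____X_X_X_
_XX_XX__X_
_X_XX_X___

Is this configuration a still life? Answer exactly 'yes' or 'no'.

Compute generation 1 and compare to generation 0 (given above):
Generation 1:
_XX___XX__
X_________
X______X__
XX_XX_X_XX
_X__X_X_XX
_XX___X___
_X_XX_____
Cell (0,1) differs: gen0=0 vs gen1=1 -> NOT a still life.

Answer: no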